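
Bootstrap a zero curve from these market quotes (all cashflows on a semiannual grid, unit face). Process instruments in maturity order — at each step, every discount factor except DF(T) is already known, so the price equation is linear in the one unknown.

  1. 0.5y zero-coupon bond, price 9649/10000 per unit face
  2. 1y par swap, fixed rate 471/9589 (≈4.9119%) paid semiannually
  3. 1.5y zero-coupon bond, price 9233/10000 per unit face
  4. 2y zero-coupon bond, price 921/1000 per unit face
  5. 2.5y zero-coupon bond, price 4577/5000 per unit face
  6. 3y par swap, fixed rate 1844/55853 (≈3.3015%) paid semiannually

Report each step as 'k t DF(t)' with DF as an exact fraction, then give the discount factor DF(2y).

step 1 [0.5y] zero: DF = P = 9649/10000 ≈ 0.964900
step 2 [1y] swap r/2=471/19178: DF=(1 − 471/19178·(0.964900))/(1+471/19178) = 9529/10000 ≈ 0.952900
step 3 [1.5y] zero: DF = P = 9233/10000 ≈ 0.923300
step 4 [2y] zero: DF = P = 921/1000 ≈ 0.921000
step 5 [2.5y] zero: DF = P = 4577/5000 ≈ 0.915400
step 6 [3y] swap r/2=922/55853: DF=(1 − 922/55853·(0.964900+0.952900+0.923300+0.921000+0.915400))/(1+922/55853) = 4539/5000 ≈ 0.907800

1 1/2 9649/10000
2 1 9529/10000
3 3/2 9233/10000
4 2 921/1000
5 5/2 4577/5000
6 3 4539/5000
DF(2y) = 921/1000 ≈ 0.921000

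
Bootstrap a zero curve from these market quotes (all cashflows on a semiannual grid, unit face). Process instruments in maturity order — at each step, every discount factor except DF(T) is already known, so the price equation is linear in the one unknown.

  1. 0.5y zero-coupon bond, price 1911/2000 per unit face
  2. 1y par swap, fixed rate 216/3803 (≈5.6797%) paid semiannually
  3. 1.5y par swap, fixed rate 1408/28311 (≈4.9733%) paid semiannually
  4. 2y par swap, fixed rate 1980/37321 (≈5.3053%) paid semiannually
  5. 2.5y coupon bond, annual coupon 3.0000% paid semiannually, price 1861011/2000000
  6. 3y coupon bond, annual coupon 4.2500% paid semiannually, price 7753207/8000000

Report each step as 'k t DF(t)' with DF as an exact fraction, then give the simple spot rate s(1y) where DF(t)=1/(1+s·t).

1 1/2 1911/2000
2 1 473/500
3 3/2 581/625
4 2 901/1000
5 5/2 1077/1250
6 3 4267/5000
s(1y) = (1/(473/500) − 1)/(1) = 27/473 ≈ 5.7082%

step 1 [0.5y] zero: DF = P = 1911/2000 ≈ 0.955500
step 2 [1y] swap r/2=108/3803: DF=(1 − 108/3803·(0.955500))/(1+108/3803) = 473/500 ≈ 0.946000
step 3 [1.5y] swap r/2=704/28311: DF=(1 − 704/28311·(0.955500+0.946000))/(1+704/28311) = 581/625 ≈ 0.929600
step 4 [2y] swap r/2=990/37321: DF=(1 − 990/37321·(0.955500+0.946000+0.929600))/(1+990/37321) = 901/1000 ≈ 0.901000
step 5 [2.5y] bond c/2=3/200: DF=(1861011/2000000 − 3/200·(0.955500+0.946000+0.929600+0.901000))/(1+3/200) = 1077/1250 ≈ 0.861600
step 6 [3y] bond c/2=17/800: DF=(7753207/8000000 − 17/800·(0.955500+0.946000+0.929600+0.901000+0.861600))/(1+17/800) = 4267/5000 ≈ 0.853400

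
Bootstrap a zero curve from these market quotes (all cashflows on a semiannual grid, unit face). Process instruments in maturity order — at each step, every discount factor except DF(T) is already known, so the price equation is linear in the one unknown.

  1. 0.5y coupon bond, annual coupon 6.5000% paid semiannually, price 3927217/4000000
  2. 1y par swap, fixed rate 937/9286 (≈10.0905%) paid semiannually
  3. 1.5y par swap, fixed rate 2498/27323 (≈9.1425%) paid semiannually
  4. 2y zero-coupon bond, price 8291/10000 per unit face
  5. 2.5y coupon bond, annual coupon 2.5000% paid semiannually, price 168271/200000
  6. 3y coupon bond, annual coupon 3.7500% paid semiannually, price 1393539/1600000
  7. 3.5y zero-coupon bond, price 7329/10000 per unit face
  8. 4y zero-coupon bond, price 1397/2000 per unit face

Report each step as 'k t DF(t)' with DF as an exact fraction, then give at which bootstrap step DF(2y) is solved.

step 1 [0.5y] bond c/2=13/400: DF=(3927217/4000000 − 13/400·(0))/(1+13/400) = 9509/10000 ≈ 0.950900
step 2 [1y] swap r/2=937/18572: DF=(1 − 937/18572·(0.950900))/(1+937/18572) = 9063/10000 ≈ 0.906300
step 3 [1.5y] swap r/2=1249/27323: DF=(1 − 1249/27323·(0.950900+0.906300))/(1+1249/27323) = 8751/10000 ≈ 0.875100
step 4 [2y] zero: DF = P = 8291/10000 ≈ 0.829100
step 5 [2.5y] bond c/2=1/80: DF=(168271/200000 − 1/80·(0.950900+0.906300+0.875100+0.829100))/(1+1/80) = 787/1000 ≈ 0.787000
step 6 [3y] bond c/2=3/160: DF=(1393539/1600000 − 3/160·(0.950900+0.906300+0.875100+0.829100+0.787000))/(1+3/160) = 7749/10000 ≈ 0.774900
step 7 [3.5y] zero: DF = P = 7329/10000 ≈ 0.732900
step 8 [4y] zero: DF = P = 1397/2000 ≈ 0.698500

1 1/2 9509/10000
2 1 9063/10000
3 3/2 8751/10000
4 2 8291/10000
5 5/2 787/1000
6 3 7749/10000
7 7/2 7329/10000
8 4 1397/2000
DF(2y) is solved at step 4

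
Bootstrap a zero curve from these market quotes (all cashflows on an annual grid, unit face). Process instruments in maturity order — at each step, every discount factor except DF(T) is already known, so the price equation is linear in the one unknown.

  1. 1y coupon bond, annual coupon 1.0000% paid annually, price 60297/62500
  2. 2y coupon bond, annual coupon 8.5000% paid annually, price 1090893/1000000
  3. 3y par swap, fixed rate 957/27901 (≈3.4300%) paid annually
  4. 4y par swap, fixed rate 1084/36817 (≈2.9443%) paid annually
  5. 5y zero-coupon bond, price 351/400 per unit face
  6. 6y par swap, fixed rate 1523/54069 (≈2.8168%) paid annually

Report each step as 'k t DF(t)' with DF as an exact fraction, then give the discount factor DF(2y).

step 1 [1y] bond c/1=1/100: DF=(60297/62500 − 1/100·(0))/(1+1/100) = 597/625 ≈ 0.955200
step 2 [2y] bond c/1=17/200: DF=(1090893/1000000 − 17/200·(0.955200))/(1+17/200) = 4653/5000 ≈ 0.930600
step 3 [3y] swap r/1=957/27901: DF=(1 − 957/27901·(0.955200+0.930600))/(1+957/27901) = 9043/10000 ≈ 0.904300
step 4 [4y] swap r/1=1084/36817: DF=(1 − 1084/36817·(0.955200+0.930600+0.904300))/(1+1084/36817) = 2229/2500 ≈ 0.891600
step 5 [5y] zero: DF = P = 351/400 ≈ 0.877500
step 6 [6y] swap r/1=1523/54069: DF=(1 − 1523/54069·(0.955200+0.930600+0.904300+0.891600+0.877500))/(1+1523/54069) = 8477/10000 ≈ 0.847700

1 1 597/625
2 2 4653/5000
3 3 9043/10000
4 4 2229/2500
5 5 351/400
6 6 8477/10000
DF(2y) = 4653/5000 ≈ 0.930600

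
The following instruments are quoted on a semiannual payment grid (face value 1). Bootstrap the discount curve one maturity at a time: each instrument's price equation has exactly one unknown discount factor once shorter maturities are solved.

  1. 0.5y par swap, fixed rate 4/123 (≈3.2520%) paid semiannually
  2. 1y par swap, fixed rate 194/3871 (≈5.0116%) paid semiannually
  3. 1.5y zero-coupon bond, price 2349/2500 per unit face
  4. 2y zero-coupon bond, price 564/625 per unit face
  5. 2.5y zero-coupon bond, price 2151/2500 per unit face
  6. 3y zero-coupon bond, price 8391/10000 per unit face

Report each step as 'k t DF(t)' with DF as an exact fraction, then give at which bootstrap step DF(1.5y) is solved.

step 1 [0.5y] swap r/2=2/123: DF=(1 − 2/123·(0))/(1+2/123) = 123/125 ≈ 0.984000
step 2 [1y] swap r/2=97/3871: DF=(1 − 97/3871·(0.984000))/(1+97/3871) = 1903/2000 ≈ 0.951500
step 3 [1.5y] zero: DF = P = 2349/2500 ≈ 0.939600
step 4 [2y] zero: DF = P = 564/625 ≈ 0.902400
step 5 [2.5y] zero: DF = P = 2151/2500 ≈ 0.860400
step 6 [3y] zero: DF = P = 8391/10000 ≈ 0.839100

1 1/2 123/125
2 1 1903/2000
3 3/2 2349/2500
4 2 564/625
5 5/2 2151/2500
6 3 8391/10000
DF(1.5y) is solved at step 3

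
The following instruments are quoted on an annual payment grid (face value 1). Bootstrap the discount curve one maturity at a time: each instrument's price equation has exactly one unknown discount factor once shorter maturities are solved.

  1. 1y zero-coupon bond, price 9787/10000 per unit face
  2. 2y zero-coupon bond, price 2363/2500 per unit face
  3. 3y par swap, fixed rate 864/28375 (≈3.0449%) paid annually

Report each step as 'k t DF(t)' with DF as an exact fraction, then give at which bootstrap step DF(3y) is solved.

1 1 9787/10000
2 2 2363/2500
3 3 571/625
DF(3y) is solved at step 3

step 1 [1y] zero: DF = P = 9787/10000 ≈ 0.978700
step 2 [2y] zero: DF = P = 2363/2500 ≈ 0.945200
step 3 [3y] swap r/1=864/28375: DF=(1 − 864/28375·(0.978700+0.945200))/(1+864/28375) = 571/625 ≈ 0.913600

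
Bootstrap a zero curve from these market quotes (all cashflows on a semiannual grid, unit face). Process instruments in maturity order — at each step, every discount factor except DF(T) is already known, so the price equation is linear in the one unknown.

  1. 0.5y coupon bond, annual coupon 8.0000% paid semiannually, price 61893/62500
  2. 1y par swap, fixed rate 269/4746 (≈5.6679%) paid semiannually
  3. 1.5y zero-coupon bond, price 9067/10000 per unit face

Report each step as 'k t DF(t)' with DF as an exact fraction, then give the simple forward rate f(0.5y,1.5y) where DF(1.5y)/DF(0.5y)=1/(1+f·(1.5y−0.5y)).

step 1 [0.5y] bond c/2=1/25: DF=(61893/62500 − 1/25·(0))/(1+1/25) = 4761/5000 ≈ 0.952200
step 2 [1y] swap r/2=269/9492: DF=(1 − 269/9492·(0.952200))/(1+269/9492) = 4731/5000 ≈ 0.946200
step 3 [1.5y] zero: DF = P = 9067/10000 ≈ 0.906700

1 1/2 4761/5000
2 1 4731/5000
3 3/2 9067/10000
f(0.5y,1.5y) = ((4761/5000)/(9067/10000) − 1)/(1) = 455/9067 ≈ 5.0182%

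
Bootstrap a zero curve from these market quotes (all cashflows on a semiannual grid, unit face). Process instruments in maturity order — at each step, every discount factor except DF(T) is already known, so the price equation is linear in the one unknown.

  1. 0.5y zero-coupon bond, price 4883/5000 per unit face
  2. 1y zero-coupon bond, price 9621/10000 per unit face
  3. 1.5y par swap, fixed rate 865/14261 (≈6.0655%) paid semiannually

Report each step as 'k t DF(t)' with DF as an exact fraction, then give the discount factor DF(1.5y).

step 1 [0.5y] zero: DF = P = 4883/5000 ≈ 0.976600
step 2 [1y] zero: DF = P = 9621/10000 ≈ 0.962100
step 3 [1.5y] swap r/2=865/28522: DF=(1 − 865/28522·(0.976600+0.962100))/(1+865/28522) = 1827/2000 ≈ 0.913500

1 1/2 4883/5000
2 1 9621/10000
3 3/2 1827/2000
DF(1.5y) = 1827/2000 ≈ 0.913500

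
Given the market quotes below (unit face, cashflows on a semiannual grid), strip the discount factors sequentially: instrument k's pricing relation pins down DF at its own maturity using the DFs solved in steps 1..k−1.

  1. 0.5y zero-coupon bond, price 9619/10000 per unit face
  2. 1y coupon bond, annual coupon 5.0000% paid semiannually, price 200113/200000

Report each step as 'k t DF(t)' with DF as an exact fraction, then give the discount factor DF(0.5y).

1 1/2 9619/10000
2 1 9527/10000
DF(0.5y) = 9619/10000 ≈ 0.961900

step 1 [0.5y] zero: DF = P = 9619/10000 ≈ 0.961900
step 2 [1y] bond c/2=1/40: DF=(200113/200000 − 1/40·(0.961900))/(1+1/40) = 9527/10000 ≈ 0.952700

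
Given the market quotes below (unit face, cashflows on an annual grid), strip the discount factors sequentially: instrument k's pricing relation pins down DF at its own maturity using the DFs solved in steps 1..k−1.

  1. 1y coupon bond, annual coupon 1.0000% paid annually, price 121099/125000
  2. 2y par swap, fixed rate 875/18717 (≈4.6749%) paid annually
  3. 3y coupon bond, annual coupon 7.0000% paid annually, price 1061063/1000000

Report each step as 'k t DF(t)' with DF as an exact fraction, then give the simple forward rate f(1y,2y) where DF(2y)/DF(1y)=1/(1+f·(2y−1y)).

step 1 [1y] bond c/1=1/100: DF=(121099/125000 − 1/100·(0))/(1+1/100) = 1199/1250 ≈ 0.959200
step 2 [2y] swap r/1=875/18717: DF=(1 − 875/18717·(0.959200))/(1+875/18717) = 73/80 ≈ 0.912500
step 3 [3y] bond c/1=7/100: DF=(1061063/1000000 − 7/100·(0.959200+0.912500))/(1+7/100) = 2173/2500 ≈ 0.869200

1 1 1199/1250
2 2 73/80
3 3 2173/2500
f(1y,2y) = ((1199/1250)/(73/80) − 1)/(1) = 467/9125 ≈ 5.1178%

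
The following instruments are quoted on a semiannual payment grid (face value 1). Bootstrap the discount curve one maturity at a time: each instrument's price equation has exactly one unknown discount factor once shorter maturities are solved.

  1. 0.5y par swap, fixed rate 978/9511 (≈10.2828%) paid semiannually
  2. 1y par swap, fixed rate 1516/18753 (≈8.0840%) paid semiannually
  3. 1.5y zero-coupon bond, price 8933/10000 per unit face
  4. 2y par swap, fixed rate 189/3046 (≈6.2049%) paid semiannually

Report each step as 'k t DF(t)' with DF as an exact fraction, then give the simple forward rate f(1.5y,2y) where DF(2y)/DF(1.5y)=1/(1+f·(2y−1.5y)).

1 1/2 9511/10000
2 1 4621/5000
3 3/2 8933/10000
4 2 4433/5000
f(1.5y,2y) = ((8933/10000)/(4433/5000) − 1)/(1/2) = 67/4433 ≈ 1.5114%

step 1 [0.5y] swap r/2=489/9511: DF=(1 − 489/9511·(0))/(1+489/9511) = 9511/10000 ≈ 0.951100
step 2 [1y] swap r/2=758/18753: DF=(1 − 758/18753·(0.951100))/(1+758/18753) = 4621/5000 ≈ 0.924200
step 3 [1.5y] zero: DF = P = 8933/10000 ≈ 0.893300
step 4 [2y] swap r/2=189/6092: DF=(1 − 189/6092·(0.951100+0.924200+0.893300))/(1+189/6092) = 4433/5000 ≈ 0.886600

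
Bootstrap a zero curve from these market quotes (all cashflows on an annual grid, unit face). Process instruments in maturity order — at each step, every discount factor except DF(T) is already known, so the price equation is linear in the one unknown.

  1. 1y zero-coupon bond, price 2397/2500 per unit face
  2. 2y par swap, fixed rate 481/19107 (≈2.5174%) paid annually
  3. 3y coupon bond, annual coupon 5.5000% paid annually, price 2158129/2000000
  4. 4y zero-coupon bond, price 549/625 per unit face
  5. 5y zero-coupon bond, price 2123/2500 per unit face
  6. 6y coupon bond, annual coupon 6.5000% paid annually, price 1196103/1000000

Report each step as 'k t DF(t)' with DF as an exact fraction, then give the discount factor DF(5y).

1 1 2397/2500
2 2 9519/10000
3 3 577/625
4 4 549/625
5 5 2123/2500
6 6 8447/10000
DF(5y) = 2123/2500 ≈ 0.849200

step 1 [1y] zero: DF = P = 2397/2500 ≈ 0.958800
step 2 [2y] swap r/1=481/19107: DF=(1 − 481/19107·(0.958800))/(1+481/19107) = 9519/10000 ≈ 0.951900
step 3 [3y] bond c/1=11/200: DF=(2158129/2000000 − 11/200·(0.958800+0.951900))/(1+11/200) = 577/625 ≈ 0.923200
step 4 [4y] zero: DF = P = 549/625 ≈ 0.878400
step 5 [5y] zero: DF = P = 2123/2500 ≈ 0.849200
step 6 [6y] bond c/1=13/200: DF=(1196103/1000000 − 13/200·(0.958800+0.951900+0.923200+0.878400+0.849200))/(1+13/200) = 8447/10000 ≈ 0.844700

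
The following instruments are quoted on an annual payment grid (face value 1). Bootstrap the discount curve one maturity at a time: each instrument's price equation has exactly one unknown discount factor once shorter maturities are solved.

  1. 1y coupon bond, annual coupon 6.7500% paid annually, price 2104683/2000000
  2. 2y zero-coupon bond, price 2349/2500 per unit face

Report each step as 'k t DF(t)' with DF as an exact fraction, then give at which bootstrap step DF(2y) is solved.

1 1 4929/5000
2 2 2349/2500
DF(2y) is solved at step 2

step 1 [1y] bond c/1=27/400: DF=(2104683/2000000 − 27/400·(0))/(1+27/400) = 4929/5000 ≈ 0.985800
step 2 [2y] zero: DF = P = 2349/2500 ≈ 0.939600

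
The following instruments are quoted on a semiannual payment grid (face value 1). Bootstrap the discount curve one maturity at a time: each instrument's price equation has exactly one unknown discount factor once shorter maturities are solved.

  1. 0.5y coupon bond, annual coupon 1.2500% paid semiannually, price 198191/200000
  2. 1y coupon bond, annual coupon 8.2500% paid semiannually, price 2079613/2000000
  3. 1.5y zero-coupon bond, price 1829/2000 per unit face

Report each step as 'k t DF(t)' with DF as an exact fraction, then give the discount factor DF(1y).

step 1 [0.5y] bond c/2=1/160: DF=(198191/200000 − 1/160·(0))/(1+1/160) = 1231/1250 ≈ 0.984800
step 2 [1y] bond c/2=33/800: DF=(2079613/2000000 − 33/800·(0.984800))/(1+33/800) = 2399/2500 ≈ 0.959600
step 3 [1.5y] zero: DF = P = 1829/2000 ≈ 0.914500

1 1/2 1231/1250
2 1 2399/2500
3 3/2 1829/2000
DF(1y) = 2399/2500 ≈ 0.959600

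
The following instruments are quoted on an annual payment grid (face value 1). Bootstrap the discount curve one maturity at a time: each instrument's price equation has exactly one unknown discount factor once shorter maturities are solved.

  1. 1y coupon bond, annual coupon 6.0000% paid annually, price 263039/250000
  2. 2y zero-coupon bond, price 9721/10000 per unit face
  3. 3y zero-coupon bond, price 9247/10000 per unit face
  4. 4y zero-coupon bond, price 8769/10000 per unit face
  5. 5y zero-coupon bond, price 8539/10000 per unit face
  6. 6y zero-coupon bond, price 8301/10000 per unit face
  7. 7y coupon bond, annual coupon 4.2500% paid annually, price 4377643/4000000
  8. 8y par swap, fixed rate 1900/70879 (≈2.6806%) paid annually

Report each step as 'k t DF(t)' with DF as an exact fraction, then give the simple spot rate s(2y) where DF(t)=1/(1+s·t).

1 1 4963/5000
2 2 9721/10000
3 3 9247/10000
4 4 8769/10000
5 5 8539/10000
6 6 8301/10000
7 7 2069/2500
8 8 81/100
s(2y) = (1/(9721/10000) − 1)/(2) = 279/19442 ≈ 1.4350%

step 1 [1y] bond c/1=3/50: DF=(263039/250000 − 3/50·(0))/(1+3/50) = 4963/5000 ≈ 0.992600
step 2 [2y] zero: DF = P = 9721/10000 ≈ 0.972100
step 3 [3y] zero: DF = P = 9247/10000 ≈ 0.924700
step 4 [4y] zero: DF = P = 8769/10000 ≈ 0.876900
step 5 [5y] zero: DF = P = 8539/10000 ≈ 0.853900
step 6 [6y] zero: DF = P = 8301/10000 ≈ 0.830100
step 7 [7y] bond c/1=17/400: DF=(4377643/4000000 − 17/400·(0.992600+0.972100+0.924700+0.876900+0.853900+0.830100))/(1+17/400) = 2069/2500 ≈ 0.827600
step 8 [8y] swap r/1=1900/70879: DF=(1 − 1900/70879·(0.992600+0.972100+0.924700+0.876900+0.853900+0.830100+0.827600))/(1+1900/70879) = 81/100 ≈ 0.810000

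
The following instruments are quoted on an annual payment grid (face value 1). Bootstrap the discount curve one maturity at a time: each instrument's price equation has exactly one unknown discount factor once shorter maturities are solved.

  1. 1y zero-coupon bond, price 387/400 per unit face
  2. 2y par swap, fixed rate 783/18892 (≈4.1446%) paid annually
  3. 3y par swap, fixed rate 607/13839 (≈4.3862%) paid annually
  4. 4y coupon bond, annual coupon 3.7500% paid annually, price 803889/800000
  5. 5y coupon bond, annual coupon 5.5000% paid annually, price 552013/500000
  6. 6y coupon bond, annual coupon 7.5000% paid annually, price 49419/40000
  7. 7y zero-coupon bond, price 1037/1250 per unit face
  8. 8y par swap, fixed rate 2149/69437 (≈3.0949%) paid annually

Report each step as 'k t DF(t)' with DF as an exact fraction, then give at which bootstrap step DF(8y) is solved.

1 1 387/400
2 2 9217/10000
3 3 4393/5000
4 4 1737/2000
5 5 8569/10000
6 6 4179/5000
7 7 1037/1250
8 8 7851/10000
DF(8y) is solved at step 8

step 1 [1y] zero: DF = P = 387/400 ≈ 0.967500
step 2 [2y] swap r/1=783/18892: DF=(1 − 783/18892·(0.967500))/(1+783/18892) = 9217/10000 ≈ 0.921700
step 3 [3y] swap r/1=607/13839: DF=(1 − 607/13839·(0.967500+0.921700))/(1+607/13839) = 4393/5000 ≈ 0.878600
step 4 [4y] bond c/1=3/80: DF=(803889/800000 − 3/80·(0.967500+0.921700+0.878600))/(1+3/80) = 1737/2000 ≈ 0.868500
step 5 [5y] bond c/1=11/200: DF=(552013/500000 − 11/200·(0.967500+0.921700+0.878600+0.868500))/(1+11/200) = 8569/10000 ≈ 0.856900
step 6 [6y] bond c/1=3/40: DF=(49419/40000 − 3/40·(0.967500+0.921700+0.878600+0.868500+0.856900))/(1+3/40) = 4179/5000 ≈ 0.835800
step 7 [7y] zero: DF = P = 1037/1250 ≈ 0.829600
step 8 [8y] swap r/1=2149/69437: DF=(1 − 2149/69437·(0.967500+0.921700+0.878600+0.868500+0.856900+0.835800+0.829600))/(1+2149/69437) = 7851/10000 ≈ 0.785100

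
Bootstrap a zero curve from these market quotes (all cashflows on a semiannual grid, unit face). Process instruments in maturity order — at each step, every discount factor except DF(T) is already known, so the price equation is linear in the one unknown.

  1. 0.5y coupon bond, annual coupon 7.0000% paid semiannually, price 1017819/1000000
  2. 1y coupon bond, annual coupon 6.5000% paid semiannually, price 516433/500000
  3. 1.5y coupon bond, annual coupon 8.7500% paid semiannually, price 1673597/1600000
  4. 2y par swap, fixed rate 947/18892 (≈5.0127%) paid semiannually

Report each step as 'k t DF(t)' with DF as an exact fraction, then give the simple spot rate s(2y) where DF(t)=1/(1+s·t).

step 1 [0.5y] bond c/2=7/200: DF=(1017819/1000000 − 7/200·(0))/(1+7/200) = 4917/5000 ≈ 0.983400
step 2 [1y] bond c/2=13/400: DF=(516433/500000 − 13/400·(0.983400))/(1+13/400) = 4847/5000 ≈ 0.969400
step 3 [1.5y] bond c/2=7/160: DF=(1673597/1600000 − 7/160·(0.983400+0.969400))/(1+7/160) = 9203/10000 ≈ 0.920300
step 4 [2y] swap r/2=947/37784: DF=(1 − 947/37784·(0.983400+0.969400+0.920300))/(1+947/37784) = 9053/10000 ≈ 0.905300

1 1/2 4917/5000
2 1 4847/5000
3 3/2 9203/10000
4 2 9053/10000
s(2y) = (1/(9053/10000) − 1)/(2) = 947/18106 ≈ 5.2303%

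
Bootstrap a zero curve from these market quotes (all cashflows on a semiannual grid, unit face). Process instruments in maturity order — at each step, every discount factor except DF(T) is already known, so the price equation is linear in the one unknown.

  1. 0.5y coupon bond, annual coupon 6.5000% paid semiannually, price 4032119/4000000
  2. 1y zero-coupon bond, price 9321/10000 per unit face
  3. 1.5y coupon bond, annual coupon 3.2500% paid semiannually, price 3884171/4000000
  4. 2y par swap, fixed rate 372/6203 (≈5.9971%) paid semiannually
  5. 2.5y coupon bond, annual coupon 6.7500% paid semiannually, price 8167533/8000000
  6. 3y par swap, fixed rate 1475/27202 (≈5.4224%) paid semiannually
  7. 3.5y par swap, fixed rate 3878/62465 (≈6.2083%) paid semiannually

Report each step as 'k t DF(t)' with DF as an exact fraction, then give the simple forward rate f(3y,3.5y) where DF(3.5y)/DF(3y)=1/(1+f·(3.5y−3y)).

1 1/2 9763/10000
2 1 9321/10000
3 3/2 37/40
4 2 2221/2500
5 5/2 8661/10000
6 3 341/400
7 7/2 8061/10000
f(3y,3.5y) = ((341/400)/(8061/10000) − 1)/(1/2) = 928/8061 ≈ 11.5122%

step 1 [0.5y] bond c/2=13/400: DF=(4032119/4000000 − 13/400·(0))/(1+13/400) = 9763/10000 ≈ 0.976300
step 2 [1y] zero: DF = P = 9321/10000 ≈ 0.932100
step 3 [1.5y] bond c/2=13/800: DF=(3884171/4000000 − 13/800·(0.976300+0.932100))/(1+13/800) = 37/40 ≈ 0.925000
step 4 [2y] swap r/2=186/6203: DF=(1 − 186/6203·(0.976300+0.932100+0.925000))/(1+186/6203) = 2221/2500 ≈ 0.888400
step 5 [2.5y] bond c/2=27/800: DF=(8167533/8000000 − 27/800·(0.976300+0.932100+0.925000+0.888400))/(1+27/800) = 8661/10000 ≈ 0.866100
step 6 [3y] swap r/2=1475/54404: DF=(1 − 1475/54404·(0.976300+0.932100+0.925000+0.888400+0.866100))/(1+1475/54404) = 341/400 ≈ 0.852500
step 7 [3.5y] swap r/2=1939/62465: DF=(1 − 1939/62465·(0.976300+0.932100+0.925000+0.888400+0.866100+0.852500))/(1+1939/62465) = 8061/10000 ≈ 0.806100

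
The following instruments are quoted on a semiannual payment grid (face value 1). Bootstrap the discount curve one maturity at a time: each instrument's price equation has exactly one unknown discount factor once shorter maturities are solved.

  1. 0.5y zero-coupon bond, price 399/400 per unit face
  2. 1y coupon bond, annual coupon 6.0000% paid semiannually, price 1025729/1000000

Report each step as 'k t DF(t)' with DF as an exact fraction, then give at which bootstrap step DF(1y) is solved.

step 1 [0.5y] zero: DF = P = 399/400 ≈ 0.997500
step 2 [1y] bond c/2=3/100: DF=(1025729/1000000 − 3/100·(0.997500))/(1+3/100) = 2417/2500 ≈ 0.966800

1 1/2 399/400
2 1 2417/2500
DF(1y) is solved at step 2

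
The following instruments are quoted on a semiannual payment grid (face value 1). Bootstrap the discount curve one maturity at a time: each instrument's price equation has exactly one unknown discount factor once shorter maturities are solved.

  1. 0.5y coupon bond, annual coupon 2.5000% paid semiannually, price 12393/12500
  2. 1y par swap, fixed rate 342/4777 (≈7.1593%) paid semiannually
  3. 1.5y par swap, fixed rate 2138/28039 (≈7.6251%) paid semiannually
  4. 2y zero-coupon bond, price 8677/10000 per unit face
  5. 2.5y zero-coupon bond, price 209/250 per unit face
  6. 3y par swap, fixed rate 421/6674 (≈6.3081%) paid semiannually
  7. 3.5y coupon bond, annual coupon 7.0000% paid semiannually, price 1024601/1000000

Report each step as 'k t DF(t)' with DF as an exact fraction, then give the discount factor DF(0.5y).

step 1 [0.5y] bond c/2=1/80: DF=(12393/12500 − 1/80·(0))/(1+1/80) = 612/625 ≈ 0.979200
step 2 [1y] swap r/2=171/4777: DF=(1 − 171/4777·(0.979200))/(1+171/4777) = 2329/2500 ≈ 0.931600
step 3 [1.5y] swap r/2=1069/28039: DF=(1 − 1069/28039·(0.979200+0.931600))/(1+1069/28039) = 8931/10000 ≈ 0.893100
step 4 [2y] zero: DF = P = 8677/10000 ≈ 0.867700
step 5 [2.5y] zero: DF = P = 209/250 ≈ 0.836000
step 6 [3y] swap r/2=421/13348: DF=(1 − 421/13348·(0.979200+0.931600+0.893100+0.867700+0.836000))/(1+421/13348) = 2079/2500 ≈ 0.831600
step 7 [3.5y] bond c/2=7/200: DF=(1024601/1000000 − 7/200·(0.979200+0.931600+0.893100+0.867700+0.836000+0.831600))/(1+7/200) = 4047/5000 ≈ 0.809400

1 1/2 612/625
2 1 2329/2500
3 3/2 8931/10000
4 2 8677/10000
5 5/2 209/250
6 3 2079/2500
7 7/2 4047/5000
DF(0.5y) = 612/625 ≈ 0.979200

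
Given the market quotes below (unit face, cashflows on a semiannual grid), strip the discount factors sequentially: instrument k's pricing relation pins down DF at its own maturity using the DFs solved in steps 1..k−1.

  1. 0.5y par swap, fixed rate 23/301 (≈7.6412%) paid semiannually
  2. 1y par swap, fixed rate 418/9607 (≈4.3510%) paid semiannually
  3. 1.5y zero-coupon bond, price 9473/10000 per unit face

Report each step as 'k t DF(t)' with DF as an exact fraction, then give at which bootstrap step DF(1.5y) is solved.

1 1/2 602/625
2 1 4791/5000
3 3/2 9473/10000
DF(1.5y) is solved at step 3

step 1 [0.5y] swap r/2=23/602: DF=(1 − 23/602·(0))/(1+23/602) = 602/625 ≈ 0.963200
step 2 [1y] swap r/2=209/9607: DF=(1 − 209/9607·(0.963200))/(1+209/9607) = 4791/5000 ≈ 0.958200
step 3 [1.5y] zero: DF = P = 9473/10000 ≈ 0.947300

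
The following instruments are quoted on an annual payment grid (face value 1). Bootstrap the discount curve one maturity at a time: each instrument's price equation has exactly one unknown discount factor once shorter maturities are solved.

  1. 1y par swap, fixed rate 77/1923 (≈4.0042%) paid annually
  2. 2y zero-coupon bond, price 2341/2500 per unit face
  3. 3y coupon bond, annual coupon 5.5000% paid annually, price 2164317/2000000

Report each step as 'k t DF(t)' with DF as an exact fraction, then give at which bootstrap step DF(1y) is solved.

step 1 [1y] swap r/1=77/1923: DF=(1 − 77/1923·(0))/(1+77/1923) = 1923/2000 ≈ 0.961500
step 2 [2y] zero: DF = P = 2341/2500 ≈ 0.936400
step 3 [3y] bond c/1=11/200: DF=(2164317/2000000 − 11/200·(0.961500+0.936400))/(1+11/200) = 2317/2500 ≈ 0.926800

1 1 1923/2000
2 2 2341/2500
3 3 2317/2500
DF(1y) is solved at step 1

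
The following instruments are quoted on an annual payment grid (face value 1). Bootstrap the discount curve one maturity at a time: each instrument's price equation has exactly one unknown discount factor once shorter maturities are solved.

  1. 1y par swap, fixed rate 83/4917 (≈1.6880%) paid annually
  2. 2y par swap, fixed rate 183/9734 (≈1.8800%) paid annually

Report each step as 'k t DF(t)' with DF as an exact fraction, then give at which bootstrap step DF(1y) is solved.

step 1 [1y] swap r/1=83/4917: DF=(1 − 83/4917·(0))/(1+83/4917) = 4917/5000 ≈ 0.983400
step 2 [2y] swap r/1=183/9734: DF=(1 − 183/9734·(0.983400))/(1+183/9734) = 4817/5000 ≈ 0.963400

1 1 4917/5000
2 2 4817/5000
DF(1y) is solved at step 1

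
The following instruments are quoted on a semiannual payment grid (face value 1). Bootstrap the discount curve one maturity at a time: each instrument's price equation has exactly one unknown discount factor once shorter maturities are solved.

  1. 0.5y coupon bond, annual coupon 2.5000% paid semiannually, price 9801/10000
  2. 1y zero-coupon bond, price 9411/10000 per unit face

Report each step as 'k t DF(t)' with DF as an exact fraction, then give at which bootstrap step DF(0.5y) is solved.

1 1/2 121/125
2 1 9411/10000
DF(0.5y) is solved at step 1

step 1 [0.5y] bond c/2=1/80: DF=(9801/10000 − 1/80·(0))/(1+1/80) = 121/125 ≈ 0.968000
step 2 [1y] zero: DF = P = 9411/10000 ≈ 0.941100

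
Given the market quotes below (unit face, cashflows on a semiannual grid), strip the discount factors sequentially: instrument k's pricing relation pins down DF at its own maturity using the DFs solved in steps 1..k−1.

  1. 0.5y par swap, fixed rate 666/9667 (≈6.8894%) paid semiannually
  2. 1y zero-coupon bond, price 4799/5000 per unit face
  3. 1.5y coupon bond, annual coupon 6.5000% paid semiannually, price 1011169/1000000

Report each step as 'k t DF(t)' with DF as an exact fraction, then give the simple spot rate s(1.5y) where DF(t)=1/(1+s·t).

1 1/2 9667/10000
2 1 4799/5000
3 3/2 9187/10000
s(1.5y) = (1/(9187/10000) − 1)/(3/2) = 542/9187 ≈ 5.8996%

step 1 [0.5y] swap r/2=333/9667: DF=(1 − 333/9667·(0))/(1+333/9667) = 9667/10000 ≈ 0.966700
step 2 [1y] zero: DF = P = 4799/5000 ≈ 0.959800
step 3 [1.5y] bond c/2=13/400: DF=(1011169/1000000 − 13/400·(0.966700+0.959800))/(1+13/400) = 9187/10000 ≈ 0.918700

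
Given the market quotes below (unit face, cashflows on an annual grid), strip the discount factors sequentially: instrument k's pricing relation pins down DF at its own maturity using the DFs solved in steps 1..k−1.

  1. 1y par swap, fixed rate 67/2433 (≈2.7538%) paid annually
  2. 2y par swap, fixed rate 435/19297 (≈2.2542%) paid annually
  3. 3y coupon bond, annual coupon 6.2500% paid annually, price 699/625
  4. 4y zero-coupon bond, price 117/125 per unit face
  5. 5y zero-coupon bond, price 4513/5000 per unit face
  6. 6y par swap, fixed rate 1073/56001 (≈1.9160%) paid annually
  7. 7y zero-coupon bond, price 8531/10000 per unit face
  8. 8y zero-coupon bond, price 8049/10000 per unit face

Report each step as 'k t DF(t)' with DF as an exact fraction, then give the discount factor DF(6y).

1 1 2433/2500
2 2 1913/2000
3 3 9391/10000
4 4 117/125
5 5 4513/5000
6 6 8927/10000
7 7 8531/10000
8 8 8049/10000
DF(6y) = 8927/10000 ≈ 0.892700

step 1 [1y] swap r/1=67/2433: DF=(1 − 67/2433·(0))/(1+67/2433) = 2433/2500 ≈ 0.973200
step 2 [2y] swap r/1=435/19297: DF=(1 − 435/19297·(0.973200))/(1+435/19297) = 1913/2000 ≈ 0.956500
step 3 [3y] bond c/1=1/16: DF=(699/625 − 1/16·(0.973200+0.956500))/(1+1/16) = 9391/10000 ≈ 0.939100
step 4 [4y] zero: DF = P = 117/125 ≈ 0.936000
step 5 [5y] zero: DF = P = 4513/5000 ≈ 0.902600
step 6 [6y] swap r/1=1073/56001: DF=(1 − 1073/56001·(0.973200+0.956500+0.939100+0.936000+0.902600))/(1+1073/56001) = 8927/10000 ≈ 0.892700
step 7 [7y] zero: DF = P = 8531/10000 ≈ 0.853100
step 8 [8y] zero: DF = P = 8049/10000 ≈ 0.804900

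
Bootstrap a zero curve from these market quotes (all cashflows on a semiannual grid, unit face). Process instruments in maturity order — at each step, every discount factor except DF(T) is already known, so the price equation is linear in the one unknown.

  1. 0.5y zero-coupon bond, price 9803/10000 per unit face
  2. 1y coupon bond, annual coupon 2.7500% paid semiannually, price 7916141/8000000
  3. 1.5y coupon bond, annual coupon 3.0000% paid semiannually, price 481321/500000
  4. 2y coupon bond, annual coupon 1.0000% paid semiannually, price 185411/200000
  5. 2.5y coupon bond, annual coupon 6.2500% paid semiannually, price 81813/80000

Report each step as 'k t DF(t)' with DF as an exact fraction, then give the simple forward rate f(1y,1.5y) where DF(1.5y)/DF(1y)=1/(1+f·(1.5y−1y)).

step 1 [0.5y] zero: DF = P = 9803/10000 ≈ 0.980300
step 2 [1y] bond c/2=11/800: DF=(7916141/8000000 − 11/800·(0.980300))/(1+11/800) = 2407/2500 ≈ 0.962800
step 3 [1.5y] bond c/2=3/200: DF=(481321/500000 − 3/200·(0.980300+0.962800))/(1+3/200) = 9197/10000 ≈ 0.919700
step 4 [2y] bond c/2=1/200: DF=(185411/200000 − 1/200·(0.980300+0.962800+0.919700))/(1+1/200) = 4541/5000 ≈ 0.908200
step 5 [2.5y] bond c/2=1/32: DF=(81813/80000 − 1/32·(0.980300+0.962800+0.919700+0.908200))/(1+1/32) = 4387/5000 ≈ 0.877400

1 1/2 9803/10000
2 1 2407/2500
3 3/2 9197/10000
4 2 4541/5000
5 5/2 4387/5000
f(1y,1.5y) = ((2407/2500)/(9197/10000) − 1)/(1/2) = 862/9197 ≈ 9.3726%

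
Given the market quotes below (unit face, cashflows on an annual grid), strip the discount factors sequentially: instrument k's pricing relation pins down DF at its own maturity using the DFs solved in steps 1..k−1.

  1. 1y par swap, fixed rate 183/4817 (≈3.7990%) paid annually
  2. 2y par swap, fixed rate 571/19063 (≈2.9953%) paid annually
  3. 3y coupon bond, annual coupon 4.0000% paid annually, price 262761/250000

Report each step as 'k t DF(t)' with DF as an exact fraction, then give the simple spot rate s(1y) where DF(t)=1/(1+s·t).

1 1 4817/5000
2 2 9429/10000
3 3 9373/10000
s(1y) = (1/(4817/5000) − 1)/(1) = 183/4817 ≈ 3.7990%

step 1 [1y] swap r/1=183/4817: DF=(1 − 183/4817·(0))/(1+183/4817) = 4817/5000 ≈ 0.963400
step 2 [2y] swap r/1=571/19063: DF=(1 − 571/19063·(0.963400))/(1+571/19063) = 9429/10000 ≈ 0.942900
step 3 [3y] bond c/1=1/25: DF=(262761/250000 − 1/25·(0.963400+0.942900))/(1+1/25) = 9373/10000 ≈ 0.937300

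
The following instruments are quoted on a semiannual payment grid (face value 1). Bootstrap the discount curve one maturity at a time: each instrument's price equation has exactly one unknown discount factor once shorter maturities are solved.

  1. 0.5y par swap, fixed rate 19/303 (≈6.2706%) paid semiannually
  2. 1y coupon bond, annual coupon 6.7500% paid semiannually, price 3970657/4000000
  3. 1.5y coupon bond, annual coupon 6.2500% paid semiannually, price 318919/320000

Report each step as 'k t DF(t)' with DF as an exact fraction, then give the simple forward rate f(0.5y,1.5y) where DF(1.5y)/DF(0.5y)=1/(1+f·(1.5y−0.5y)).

step 1 [0.5y] swap r/2=19/606: DF=(1 − 19/606·(0))/(1+19/606) = 606/625 ≈ 0.969600
step 2 [1y] bond c/2=27/800: DF=(3970657/4000000 − 27/800·(0.969600))/(1+27/800) = 4643/5000 ≈ 0.928600
step 3 [1.5y] bond c/2=1/32: DF=(318919/320000 − 1/32·(0.969600+0.928600))/(1+1/32) = 9089/10000 ≈ 0.908900

1 1/2 606/625
2 1 4643/5000
3 3/2 9089/10000
f(0.5y,1.5y) = ((606/625)/(9089/10000) − 1)/(1) = 607/9089 ≈ 6.6784%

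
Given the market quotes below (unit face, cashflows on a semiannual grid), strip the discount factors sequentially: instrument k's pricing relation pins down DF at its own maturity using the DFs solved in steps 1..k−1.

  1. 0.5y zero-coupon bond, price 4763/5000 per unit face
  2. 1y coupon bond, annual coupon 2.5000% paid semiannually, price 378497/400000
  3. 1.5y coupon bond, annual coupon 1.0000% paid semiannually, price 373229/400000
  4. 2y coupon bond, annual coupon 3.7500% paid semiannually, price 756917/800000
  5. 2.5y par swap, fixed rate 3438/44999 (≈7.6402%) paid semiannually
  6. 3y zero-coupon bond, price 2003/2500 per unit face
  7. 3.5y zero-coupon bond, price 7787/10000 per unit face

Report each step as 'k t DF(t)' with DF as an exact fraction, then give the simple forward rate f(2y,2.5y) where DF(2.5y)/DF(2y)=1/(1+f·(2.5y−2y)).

step 1 [0.5y] zero: DF = P = 4763/5000 ≈ 0.952600
step 2 [1y] bond c/2=1/80: DF=(378497/400000 − 1/80·(0.952600))/(1+1/80) = 2307/2500 ≈ 0.922800
step 3 [1.5y] bond c/2=1/200: DF=(373229/400000 − 1/200·(0.952600+0.922800))/(1+1/200) = 9191/10000 ≈ 0.919100
step 4 [2y] bond c/2=3/160: DF=(756917/800000 − 3/160·(0.952600+0.922800+0.919100))/(1+3/160) = 8773/10000 ≈ 0.877300
step 5 [2.5y] swap r/2=1719/44999: DF=(1 − 1719/44999·(0.952600+0.922800+0.919100+0.877300))/(1+1719/44999) = 8281/10000 ≈ 0.828100
step 6 [3y] zero: DF = P = 2003/2500 ≈ 0.801200
step 7 [3.5y] zero: DF = P = 7787/10000 ≈ 0.778700

1 1/2 4763/5000
2 1 2307/2500
3 3/2 9191/10000
4 2 8773/10000
5 5/2 8281/10000
6 3 2003/2500
7 7/2 7787/10000
f(2y,2.5y) = ((8773/10000)/(8281/10000) − 1)/(1/2) = 984/8281 ≈ 11.8826%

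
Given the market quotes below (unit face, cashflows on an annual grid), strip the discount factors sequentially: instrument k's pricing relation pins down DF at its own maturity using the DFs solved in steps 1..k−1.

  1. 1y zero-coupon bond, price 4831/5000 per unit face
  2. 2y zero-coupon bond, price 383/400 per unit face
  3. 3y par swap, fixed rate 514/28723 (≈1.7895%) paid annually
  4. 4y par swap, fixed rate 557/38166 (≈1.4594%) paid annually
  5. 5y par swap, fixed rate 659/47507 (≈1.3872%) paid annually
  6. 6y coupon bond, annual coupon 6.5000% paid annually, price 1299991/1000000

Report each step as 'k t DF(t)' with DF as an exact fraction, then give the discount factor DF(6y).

1 1 4831/5000
2 2 383/400
3 3 4743/5000
4 4 9443/10000
5 5 9341/10000
6 6 9307/10000
DF(6y) = 9307/10000 ≈ 0.930700

step 1 [1y] zero: DF = P = 4831/5000 ≈ 0.966200
step 2 [2y] zero: DF = P = 383/400 ≈ 0.957500
step 3 [3y] swap r/1=514/28723: DF=(1 − 514/28723·(0.966200+0.957500))/(1+514/28723) = 4743/5000 ≈ 0.948600
step 4 [4y] swap r/1=557/38166: DF=(1 − 557/38166·(0.966200+0.957500+0.948600))/(1+557/38166) = 9443/10000 ≈ 0.944300
step 5 [5y] swap r/1=659/47507: DF=(1 − 659/47507·(0.966200+0.957500+0.948600+0.944300))/(1+659/47507) = 9341/10000 ≈ 0.934100
step 6 [6y] bond c/1=13/200: DF=(1299991/1000000 − 13/200·(0.966200+0.957500+0.948600+0.944300+0.934100))/(1+13/200) = 9307/10000 ≈ 0.930700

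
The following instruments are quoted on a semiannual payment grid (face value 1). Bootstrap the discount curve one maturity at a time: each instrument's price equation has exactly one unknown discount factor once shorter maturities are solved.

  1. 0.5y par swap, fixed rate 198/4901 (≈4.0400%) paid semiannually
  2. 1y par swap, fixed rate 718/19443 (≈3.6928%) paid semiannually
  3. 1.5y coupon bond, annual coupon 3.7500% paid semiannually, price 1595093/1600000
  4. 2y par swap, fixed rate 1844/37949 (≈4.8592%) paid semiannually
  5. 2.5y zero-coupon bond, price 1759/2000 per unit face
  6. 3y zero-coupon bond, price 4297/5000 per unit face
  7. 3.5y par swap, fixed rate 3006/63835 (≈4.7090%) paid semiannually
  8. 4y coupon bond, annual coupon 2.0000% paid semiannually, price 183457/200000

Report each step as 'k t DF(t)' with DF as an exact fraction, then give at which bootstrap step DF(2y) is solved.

1 1/2 4901/5000
2 1 9641/10000
3 3/2 2357/2500
4 2 4539/5000
5 5/2 1759/2000
6 3 4297/5000
7 7/2 8497/10000
8 4 169/200
DF(2y) is solved at step 4

step 1 [0.5y] swap r/2=99/4901: DF=(1 − 99/4901·(0))/(1+99/4901) = 4901/5000 ≈ 0.980200
step 2 [1y] swap r/2=359/19443: DF=(1 − 359/19443·(0.980200))/(1+359/19443) = 9641/10000 ≈ 0.964100
step 3 [1.5y] bond c/2=3/160: DF=(1595093/1600000 − 3/160·(0.980200+0.964100))/(1+3/160) = 2357/2500 ≈ 0.942800
step 4 [2y] swap r/2=922/37949: DF=(1 − 922/37949·(0.980200+0.964100+0.942800))/(1+922/37949) = 4539/5000 ≈ 0.907800
step 5 [2.5y] zero: DF = P = 1759/2000 ≈ 0.879500
step 6 [3y] zero: DF = P = 4297/5000 ≈ 0.859400
step 7 [3.5y] swap r/2=1503/63835: DF=(1 − 1503/63835·(0.980200+0.964100+0.942800+0.907800+0.879500+0.859400))/(1+1503/63835) = 8497/10000 ≈ 0.849700
step 8 [4y] bond c/2=1/100: DF=(183457/200000 − 1/100·(0.980200+0.964100+0.942800+0.907800+0.879500+0.859400+0.849700))/(1+1/100) = 169/200 ≈ 0.845000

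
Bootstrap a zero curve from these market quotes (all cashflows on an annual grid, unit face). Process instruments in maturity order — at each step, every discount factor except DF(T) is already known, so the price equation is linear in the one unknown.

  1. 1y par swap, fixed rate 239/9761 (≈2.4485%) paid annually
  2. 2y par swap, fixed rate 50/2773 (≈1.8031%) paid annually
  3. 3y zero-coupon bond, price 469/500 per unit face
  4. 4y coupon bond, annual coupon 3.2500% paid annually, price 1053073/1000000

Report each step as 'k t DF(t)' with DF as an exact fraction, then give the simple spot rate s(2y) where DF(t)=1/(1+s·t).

step 1 [1y] swap r/1=239/9761: DF=(1 − 239/9761·(0))/(1+239/9761) = 9761/10000 ≈ 0.976100
step 2 [2y] swap r/1=50/2773: DF=(1 − 50/2773·(0.976100))/(1+50/2773) = 193/200 ≈ 0.965000
step 3 [3y] zero: DF = P = 469/500 ≈ 0.938000
step 4 [4y] bond c/1=13/400: DF=(1053073/1000000 − 13/400·(0.976100+0.965000+0.938000))/(1+13/400) = 9293/10000 ≈ 0.929300

1 1 9761/10000
2 2 193/200
3 3 469/500
4 4 9293/10000
s(2y) = (1/(193/200) − 1)/(2) = 7/386 ≈ 1.8135%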